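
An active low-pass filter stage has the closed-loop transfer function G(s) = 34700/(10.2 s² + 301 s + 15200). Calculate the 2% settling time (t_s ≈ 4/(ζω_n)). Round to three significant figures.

t_s ≈ 0.271 s

Dividing through by 10.2: denominator becomes s² + 29.51 s + 1490.
So ω_n = √1490 = 38.6 rad/s and ζ = 29.51/(2·38.6) = 0.382.
t_s ≈ 4/(ζω_n) = 0.271 s.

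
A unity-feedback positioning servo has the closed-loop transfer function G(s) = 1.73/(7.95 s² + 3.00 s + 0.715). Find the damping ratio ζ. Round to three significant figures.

ζ ≈ 0.629

Dividing through by 7.95: denominator becomes s² + 0.3774 s + 0.08994.
So ω_n = √0.08994 = 0.300 rad/s and ζ = 0.3774/(2·0.300) = 0.629.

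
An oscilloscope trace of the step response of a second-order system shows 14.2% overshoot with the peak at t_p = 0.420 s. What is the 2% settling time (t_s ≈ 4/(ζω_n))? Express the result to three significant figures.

From the overshoot, ζ = −ln(OS)/√(π²+ln²(OS)) = 0.528.
From t_p = π/ω_d, ω_d = π/0.420 = 7.48 rad/s, so ω_n = ω_d/√(1−ζ²) = 8.81 rad/s.
t_s ≈ 4/(ζω_n) = 4/(0.528·8.81) = 0.861 s.

t_s ≈ 0.861 s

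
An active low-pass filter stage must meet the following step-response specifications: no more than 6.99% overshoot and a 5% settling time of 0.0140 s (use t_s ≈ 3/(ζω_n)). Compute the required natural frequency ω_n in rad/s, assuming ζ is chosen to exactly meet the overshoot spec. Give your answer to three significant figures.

Inverting the overshoot relation: ζ = |ln 0.0699|/√(π² + ln²0.0699) = 0.646.
Then ω_n = 3/(ζ t_s) = 3/(0.646 × 0.0140) = 332 rad/s.

ω_n ≈ 332 rad/s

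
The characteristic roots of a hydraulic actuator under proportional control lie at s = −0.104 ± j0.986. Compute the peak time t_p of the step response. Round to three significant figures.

t_p = π/ω_d with ω_d = 0.986 (the imaginary part), so t_p = 3.19 s.

t_p ≈ 3.19 s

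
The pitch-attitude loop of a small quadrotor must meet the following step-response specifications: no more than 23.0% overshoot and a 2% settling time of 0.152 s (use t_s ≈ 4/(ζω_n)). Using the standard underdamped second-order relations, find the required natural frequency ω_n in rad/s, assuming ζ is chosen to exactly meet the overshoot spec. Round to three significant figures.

Inverting the overshoot relation: ζ = |ln 0.230|/√(π² + ln²0.230) = 0.424.
Then ω_n = 4/(ζ t_s) = 4/(0.424 × 0.152) = 62.1 rad/s.

ω_n ≈ 62.1 rad/s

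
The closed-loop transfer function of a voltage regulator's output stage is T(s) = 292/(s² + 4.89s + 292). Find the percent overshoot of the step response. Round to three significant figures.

Comparing the denominator to s² + 2ζω_n s + ω_n²: ω_n = √292 = 17.1 rad/s, and 2ζω_n = 4.89 so ζ = 4.89/(2·17.1) = 0.143.
%OS = 100·exp(−πζ/√(1−ζ²)) = 63.5%.

%OS ≈ 63.5%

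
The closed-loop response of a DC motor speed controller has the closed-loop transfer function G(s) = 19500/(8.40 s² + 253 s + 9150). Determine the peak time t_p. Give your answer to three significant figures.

t_p ≈ 0.107 s

Dividing through by 8.40: denominator becomes s² + 30.12 s + 1089.
So ω_n = √1089 = 33.0 rad/s and ζ = 30.12/(2·33.0) = 0.456.
ω_d = ω_n√(1−ζ²) = 29.4 rad/s. t_p = π/ω_d = 0.107 s.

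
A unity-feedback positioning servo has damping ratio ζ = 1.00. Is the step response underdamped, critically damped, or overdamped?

Since ζ = 1, the system is critically damped.

critically damped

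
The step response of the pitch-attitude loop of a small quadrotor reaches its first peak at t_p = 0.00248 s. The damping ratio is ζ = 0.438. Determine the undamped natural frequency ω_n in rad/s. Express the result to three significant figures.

ω_n ≈ 1410 rad/s

Peak time t_p = π/ω_d, so ω_d = π/t_p = π/0.00248 = 1270 rad/s.
ω_n = ω_d/√(1−ζ²) = 1270/√0.808 = 1410 rad/s.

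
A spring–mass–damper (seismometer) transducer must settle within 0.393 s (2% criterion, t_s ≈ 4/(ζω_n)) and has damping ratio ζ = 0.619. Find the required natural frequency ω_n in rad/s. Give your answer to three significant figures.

Rearranging t_s ≈ 4/(ζω_n) gives ω_n = 4/(ζ·t_s) = 4/(0.619 × 0.393) = 16.4 rad/s.

ω_n ≈ 16.4 rad/s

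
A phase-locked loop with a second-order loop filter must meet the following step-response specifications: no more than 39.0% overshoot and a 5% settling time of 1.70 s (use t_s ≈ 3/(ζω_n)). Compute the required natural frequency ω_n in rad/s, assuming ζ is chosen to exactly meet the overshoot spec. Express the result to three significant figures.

From %OS = 100·exp(−πζ/√(1−ζ²)), invert to get ζ = −ln(OS)/√(π² + ln²(OS)) with OS = 0.390.
−ln 0.390 = 0.9416, so ζ = 0.9416/√(π² + 0.8866) = 0.287.
From t_s ≈ 3/(ζω_n): ω_n = 3/(ζ·t_s) = 3/(0.287·1.70) = 6.15 rad/s.

ω_n ≈ 6.15 rad/s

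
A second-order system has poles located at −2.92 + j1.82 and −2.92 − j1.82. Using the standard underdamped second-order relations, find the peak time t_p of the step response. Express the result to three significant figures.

t_p = π/ω_d with ω_d = 1.82 (the imaginary part), so t_p = 1.73 s.

t_p ≈ 1.73 s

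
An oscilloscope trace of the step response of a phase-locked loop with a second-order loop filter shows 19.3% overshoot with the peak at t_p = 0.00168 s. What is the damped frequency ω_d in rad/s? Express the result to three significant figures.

t_p = π/ω_d, so ω_d = π/0.00168 = 1870 rad/s.

ω_d ≈ 1870 rad/s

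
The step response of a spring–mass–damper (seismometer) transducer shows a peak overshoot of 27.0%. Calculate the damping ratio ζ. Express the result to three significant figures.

ζ ≈ 0.385

Inverting the overshoot relation: ζ = |ln 0.270|/√(π² + ln²0.270) = 0.385.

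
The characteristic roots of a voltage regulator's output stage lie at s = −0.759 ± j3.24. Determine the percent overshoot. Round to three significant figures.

With σ = 0.759, ω_d = 3.24: ω_n = √(σ²+ω_d²) = 3.33 rad/s, ζ = σ/ω_n = 0.228.
Overshoot: exp(−π·0.228/√(1−0.228²)) = 0.479, i.e. 47.9%.

%OS ≈ 47.9%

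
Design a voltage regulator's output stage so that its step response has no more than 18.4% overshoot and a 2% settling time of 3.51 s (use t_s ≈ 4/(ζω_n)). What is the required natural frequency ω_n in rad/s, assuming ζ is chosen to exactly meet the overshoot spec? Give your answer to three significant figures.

From %OS = 100·exp(−πζ/√(1−ζ²)), invert to get ζ = −ln(OS)/√(π² + ln²(OS)) with OS = 0.184.
−ln 0.184 = 1.693, so ζ = 1.693/√(π² + 2.866) = 0.474.
From t_s ≈ 4/(ζω_n): ω_n = 4/(ζ·t_s) = 4/(0.474·3.51) = 2.40 rad/s.

ω_n ≈ 2.40 rad/s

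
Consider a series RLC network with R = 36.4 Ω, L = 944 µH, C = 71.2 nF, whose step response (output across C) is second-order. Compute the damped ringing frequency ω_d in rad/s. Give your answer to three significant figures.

ω_d ≈ 120000 rad/s

For a series RLC circuit (capacitor voltage as output), ω_n = 1/√(LC) = 1/√(944 µH · 71.2 nF) = 122000 rad/s.
ζ = (R/2)·√(C/L) = (36.4/2)·√(71.2 nF/944 µH) = 0.158.
The damped frequency ω_d = ω_n√(1−ζ²) = 120000 rad/s.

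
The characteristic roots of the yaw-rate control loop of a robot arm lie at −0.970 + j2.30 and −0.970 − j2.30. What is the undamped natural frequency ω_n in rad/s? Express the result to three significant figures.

|pole| = ω_n = √(0.970² + 2.30²) = 2.50 rad/s; ζ = cos θ = σ/ω_n = 0.389.

ω_n ≈ 2.50 rad/s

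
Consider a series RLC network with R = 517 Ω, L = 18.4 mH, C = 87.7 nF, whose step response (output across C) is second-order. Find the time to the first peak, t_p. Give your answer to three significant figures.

t_p ≈ 0.000153 s

For a series RLC circuit (capacitor voltage as output), ω_n = 1/√(LC) = 1/√(18.4 mH · 87.7 nF) = 24900 rad/s.
ζ = (R/2)·√(C/L) = (517/2)·√(87.7 nF/18.4 mH) = 0.564.
The damped frequency ω_d = ω_n√(1−ζ²) = 20600 rad/s. t_p = π/ω_d = 0.000153 s.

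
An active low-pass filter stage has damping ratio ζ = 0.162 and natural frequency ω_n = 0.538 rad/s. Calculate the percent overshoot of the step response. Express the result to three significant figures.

For an underdamped second-order system, %OS = 100·exp(−πζ/√(1−ζ²)).
πζ/√(1−ζ²) = π·0.162/√(1−0.0262) = 0.5158, so %OS = 100·e^(−0.5158) = 59.7%.

%OS ≈ 59.7%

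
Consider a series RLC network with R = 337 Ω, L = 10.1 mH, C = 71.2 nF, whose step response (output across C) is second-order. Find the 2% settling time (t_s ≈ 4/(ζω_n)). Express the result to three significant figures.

For a series RLC circuit (capacitor voltage as output), ω_n = 1/√(LC) = 1/√(10.1 mH · 71.2 nF) = 37300 rad/s.
ζ = (R/2)·√(C/L) = (337/2)·√(71.2 nF/10.1 mH) = 0.447.
t_s ≈ 4/(ζω_n) = 0.000240 s.

t_s ≈ 0.000240 s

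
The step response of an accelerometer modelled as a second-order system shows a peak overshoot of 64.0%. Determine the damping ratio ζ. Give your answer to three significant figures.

ζ ≈ 0.141

Inverting the overshoot relation: ζ = |ln 0.640|/√(π² + ln²0.640) = 0.141.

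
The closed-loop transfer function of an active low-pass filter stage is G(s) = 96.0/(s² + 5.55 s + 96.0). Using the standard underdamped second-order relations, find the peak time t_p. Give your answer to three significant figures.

t_p ≈ 0.334 s

ω_n = √96.0 = 9.80 rad/s; ζ = 5.55/(2·9.80) = 0.283.
The damped frequency ω_d = ω_n√(1−ζ²) = 9.40 rad/s. Then t_p = π/ω_d = 0.334 s.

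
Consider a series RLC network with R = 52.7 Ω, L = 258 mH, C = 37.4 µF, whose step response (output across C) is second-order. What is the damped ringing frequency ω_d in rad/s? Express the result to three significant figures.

For a series RLC circuit (capacitor voltage as output), ω_n = 1/√(LC) = 1/√(258 mH · 37.4 µF) = 322 rad/s.
ζ = (R/2)·√(C/L) = (52.7/2)·√(37.4 µF/258 mH) = 0.317.
ω_d = ω_n√(1−ζ²) = 305 rad/s.

ω_d ≈ 305 rad/s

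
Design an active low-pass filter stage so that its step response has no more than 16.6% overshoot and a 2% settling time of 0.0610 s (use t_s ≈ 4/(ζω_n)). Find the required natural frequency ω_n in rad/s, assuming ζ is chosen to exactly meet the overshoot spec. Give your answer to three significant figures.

ω_n ≈ 132 rad/s

ζ = −ln(OS)/√(π² + (ln OS)²). With OS = 0.166, ln OS = −1.796 and ζ = 1.796/3.619 = 0.496.
Then ω_n = 4/(ζ t_s) = 4/(0.496 × 0.0610) = 132 rad/s.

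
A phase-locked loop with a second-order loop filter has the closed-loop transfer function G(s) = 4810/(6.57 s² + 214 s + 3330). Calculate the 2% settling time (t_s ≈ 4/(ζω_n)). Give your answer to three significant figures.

Dividing through by 6.57: denominator becomes s² + 32.57 s + 506.8.
So ω_n = √506.8 = 22.5 rad/s and ζ = 32.57/(2·22.5) = 0.723.
t_s ≈ 4/(ζω_n) = 0.246 s.

t_s ≈ 0.246 s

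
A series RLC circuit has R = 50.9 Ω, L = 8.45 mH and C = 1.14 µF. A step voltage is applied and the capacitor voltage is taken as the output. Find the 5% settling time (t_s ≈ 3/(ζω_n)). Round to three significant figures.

For a series RLC circuit (capacitor voltage as output), ω_n = 1/√(LC) = 1/√(8.45 mH · 1.14 µF) = 10200 rad/s.
ζ = (R/2)·√(C/L) = (50.9/2)·√(1.14 µF/8.45 mH) = 0.296.
t_s ≈ 3/(ζω_n) = 0.000996 s.

t_s ≈ 0.000996 s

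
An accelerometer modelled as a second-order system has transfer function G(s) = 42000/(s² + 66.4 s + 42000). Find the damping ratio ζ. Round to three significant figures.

ζ ≈ 0.162

ω_n = √42000 = 205 rad/s; ζ = 66.4/(2·205) = 0.162.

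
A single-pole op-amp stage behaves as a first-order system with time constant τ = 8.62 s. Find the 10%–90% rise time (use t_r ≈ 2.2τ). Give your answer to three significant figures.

t_r ≈ 19.0 s

t_r ≈ 2.2τ = 19.0 s.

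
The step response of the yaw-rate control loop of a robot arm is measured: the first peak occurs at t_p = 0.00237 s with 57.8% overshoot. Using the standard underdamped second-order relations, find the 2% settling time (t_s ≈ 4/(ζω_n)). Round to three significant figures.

t_s ≈ 0.0173 s

From the overshoot, ζ = −ln(OS)/√(π²+ln²(OS)) = 0.172.
t_p = π/ω_d ⇒ ω_d = 1330 rad/s; then ω_n = ω_d/√(1−ζ²) = 1350 rad/s.
t_s ≈ 4/(ζω_n) = 4/(0.172·1350) = 0.0173 s.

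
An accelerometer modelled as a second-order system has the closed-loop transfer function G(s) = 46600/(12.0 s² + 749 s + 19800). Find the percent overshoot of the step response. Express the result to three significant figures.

%OS ≈ 2.30%

Dividing through by 12.0: denominator becomes s² + 62.42 s + 1650.
So ω_n = √1650 = 40.6 rad/s and ζ = 62.42/(2·40.6) = 0.768.
%OS = 100 e^{−πζ/√(1−ζ²)} with ζ = 0.768 gives 2.30%.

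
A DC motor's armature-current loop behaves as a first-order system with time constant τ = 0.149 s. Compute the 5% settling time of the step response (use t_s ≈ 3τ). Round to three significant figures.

t_s ≈ 3τ = 0.447 s.

t_s ≈ 0.447 s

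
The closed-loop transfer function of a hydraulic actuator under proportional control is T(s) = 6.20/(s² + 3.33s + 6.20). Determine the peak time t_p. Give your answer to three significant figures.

t_p ≈ 1.70 s

Comparing the denominator to s² + 2ζω_n s + ω_n²: ω_n = √6.20 = 2.49 rad/s, and 2ζω_n = 3.33 so ζ = 3.33/(2·2.49) = 0.669.
The damped frequency ω_d = ω_n√(1−ζ²) = 1.85 rad/s. Then t_p = π/ω_d = 1.70 s.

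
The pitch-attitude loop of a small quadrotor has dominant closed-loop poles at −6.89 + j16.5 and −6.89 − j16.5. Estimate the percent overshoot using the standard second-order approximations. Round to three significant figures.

The poles are at −σ ± jω_d with σ = 6.89 and ω_d = 16.5, so ω_n = √(σ²+ω_d²) = 17.9 rad/s and ζ = σ/ω_n = 0.385.
%OS = 100·exp(−πζ/√(1−ζ²)) = 26.9%.

%OS ≈ 26.9%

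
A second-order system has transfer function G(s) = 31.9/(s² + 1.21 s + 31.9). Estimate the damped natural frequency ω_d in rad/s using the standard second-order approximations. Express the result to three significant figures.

ω_d ≈ 5.62 rad/s

Matching coefficients with s² + 2ζω_n s + ω_n² gives ω_n² = 31.9 ⇒ ω_n = 5.65 rad/s, and ζ = 1.21/(2ω_n) = 0.107.
ω_d = ω_n√(1−ζ²) = 5.62 rad/s.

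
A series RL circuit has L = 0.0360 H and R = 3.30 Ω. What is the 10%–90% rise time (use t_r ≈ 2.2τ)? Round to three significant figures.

t_r ≈ 0.0240 s

τ = L/R = 0.0360/3.30 = 0.0109 s.
t_r ≈ 2.2τ = 0.0240 s.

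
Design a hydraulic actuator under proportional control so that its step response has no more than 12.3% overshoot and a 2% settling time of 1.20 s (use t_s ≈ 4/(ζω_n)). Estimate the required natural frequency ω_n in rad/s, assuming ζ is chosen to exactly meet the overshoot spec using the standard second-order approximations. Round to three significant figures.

ω_n ≈ 6.01 rad/s

Inverting the overshoot relation: ζ = |ln 0.123|/√(π² + ln²0.123) = 0.555.
From t_s ≈ 4/(ζω_n): ω_n = 4/(ζ·t_s) = 4/(0.555·1.20) = 6.01 rad/s.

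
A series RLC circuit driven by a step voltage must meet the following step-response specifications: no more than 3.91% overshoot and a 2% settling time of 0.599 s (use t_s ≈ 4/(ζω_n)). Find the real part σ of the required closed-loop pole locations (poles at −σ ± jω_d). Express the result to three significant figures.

The settling-time spec alone fixes σ = ζω_n = 4/t_s = 4/0.599 = 6.68.
(Overshoot then fixes ζ = 0.718 and hence ω_d = σ·√(1−ζ²)/ζ = 6.47 rad/s.)

σ ≈ 6.68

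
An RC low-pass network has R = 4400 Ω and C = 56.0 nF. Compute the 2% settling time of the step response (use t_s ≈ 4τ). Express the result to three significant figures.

t_s ≈ 0.000986 s

τ = RC = 4400 × 56.0 nF = 0.000246 s.
t_s ≈ 4τ = 0.000986 s.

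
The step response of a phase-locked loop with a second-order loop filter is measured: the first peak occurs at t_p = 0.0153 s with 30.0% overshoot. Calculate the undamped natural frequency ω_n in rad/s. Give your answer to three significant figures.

ζ from %OS: ζ = |ln 0.300|/√(π²+ln²0.300) = 0.358.
From t_p = π/ω_d, ω_d = π/0.0153 = 205 rad/s, so ω_n = ω_d/√(1−ζ²) = 220 rad/s.

ω_n ≈ 220 rad/s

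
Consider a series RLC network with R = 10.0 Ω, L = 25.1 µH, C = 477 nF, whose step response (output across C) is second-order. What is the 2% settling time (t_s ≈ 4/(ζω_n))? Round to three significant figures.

t_s ≈ 0.0000201 s

For a series RLC circuit (capacitor voltage as output), ω_n = 1/√(LC) = 1/√(25.1 µH · 477 nF) = 289000 rad/s.
ζ = (R/2)·√(C/L) = (10.0/2)·√(477 nF/25.1 µH) = 0.689.
t_s ≈ 4/(ζω_n) = 0.0000201 s.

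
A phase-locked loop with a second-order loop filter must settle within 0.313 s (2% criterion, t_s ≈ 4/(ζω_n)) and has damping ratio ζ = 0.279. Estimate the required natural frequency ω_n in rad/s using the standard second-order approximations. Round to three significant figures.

Rearranging t_s ≈ 4/(ζω_n) gives ω_n = 4/(ζ·t_s) = 4/(0.279 × 0.313) = 45.8 rad/s.

ω_n ≈ 45.8 rad/s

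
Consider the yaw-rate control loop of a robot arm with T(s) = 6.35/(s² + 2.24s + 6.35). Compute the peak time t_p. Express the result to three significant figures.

Matching coefficients with s² + 2ζω_n s + ω_n² gives ω_n² = 6.35 ⇒ ω_n = 2.52 rad/s, and ζ = 2.24/(2ω_n) = 0.444.
ω_d = ω_n√(1−ζ²) = 2.26 rad/s. Then t_p = π/ω_d = 1.39 s.

t_p ≈ 1.39 s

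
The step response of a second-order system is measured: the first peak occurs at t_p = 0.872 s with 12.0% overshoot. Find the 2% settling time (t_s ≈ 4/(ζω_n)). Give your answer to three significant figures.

t_s ≈ 1.65 s

ζ from %OS: ζ = |ln 0.120|/√(π²+ln²0.120) = 0.559.
t_p = π/ω_d ⇒ ω_d = 3.60 rad/s; then ω_n = ω_d/√(1−ζ²) = 4.35 rad/s.
t_s ≈ 4/(ζω_n) = 4/(0.559·4.35) = 1.65 s.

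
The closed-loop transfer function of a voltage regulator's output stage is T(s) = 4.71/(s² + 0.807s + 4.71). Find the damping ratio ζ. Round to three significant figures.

ζ ≈ 0.186

ω_n = √4.71 = 2.17 rad/s; ζ = 0.807/(2·2.17) = 0.186.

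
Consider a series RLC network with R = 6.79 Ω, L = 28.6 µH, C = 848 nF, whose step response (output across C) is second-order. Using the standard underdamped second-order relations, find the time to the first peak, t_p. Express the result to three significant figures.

t_p ≈ 0.0000191 s

For a series RLC circuit (capacitor voltage as output), ω_n = 1/√(LC) = 1/√(28.6 µH · 848 nF) = 203000 rad/s.
ζ = (R/2)·√(C/L) = (6.79/2)·√(848 nF/28.6 µH) = 0.585.
The damped frequency ω_d = ω_n√(1−ζ²) = 165000 rad/s. t_p = π/ω_d = 0.0000191 s.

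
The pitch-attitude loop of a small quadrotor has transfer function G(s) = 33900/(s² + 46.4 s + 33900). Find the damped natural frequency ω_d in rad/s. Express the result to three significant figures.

ω_d ≈ 183 rad/s

ω_n = √33900 = 184 rad/s; ζ = 46.4/(2·184) = 0.126.
ω_d = 184·√(1 − 0.126²) = 183 rad/s.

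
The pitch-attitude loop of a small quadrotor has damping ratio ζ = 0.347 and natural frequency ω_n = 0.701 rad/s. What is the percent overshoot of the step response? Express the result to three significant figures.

%OS ≈ 31.3%

For an underdamped second-order system, %OS = 100·exp(−πζ/√(1−ζ²)).
πζ/√(1−ζ²) = π·0.347/√(1−0.120) = 1.162, so %OS = 100·e^(−1.162) = 31.3%.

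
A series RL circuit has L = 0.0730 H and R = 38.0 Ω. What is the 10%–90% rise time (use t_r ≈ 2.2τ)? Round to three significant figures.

t_r ≈ 0.00423 s

τ = L/R = 0.0730/38.0 = 0.00192 s.
t_r ≈ 2.2τ = 0.00423 s.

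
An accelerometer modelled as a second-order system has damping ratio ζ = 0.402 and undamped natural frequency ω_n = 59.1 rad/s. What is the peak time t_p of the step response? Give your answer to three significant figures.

The damped frequency is ω_d = ω_n√(1−ζ²) = 59.1·√(1−0.162) = 54.1 rad/s.
Peak time t_p = π/ω_d = π/54.1 = 0.0581 s.

t_p ≈ 0.0581 s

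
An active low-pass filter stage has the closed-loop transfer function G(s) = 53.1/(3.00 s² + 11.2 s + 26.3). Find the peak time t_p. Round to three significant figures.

Dividing through by 3.00: denominator becomes s² + 3.733 s + 8.767.
So ω_n = √8.767 = 2.96 rad/s and ζ = 3.733/(2·2.96) = 0.630.
ω_d = 2.96·√(1 − 0.630²) = 2.30 rad/s. t_p = π/ω_d = 1.37 s.

t_p ≈ 1.37 s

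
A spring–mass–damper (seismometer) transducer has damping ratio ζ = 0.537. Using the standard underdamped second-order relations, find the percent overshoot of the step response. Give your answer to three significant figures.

%OS ≈ 13.5%

For an underdamped second-order system, %OS = 100·exp(−πζ/√(1−ζ²)).
πζ/√(1−ζ²) = π·0.537/√(1−0.288) = 2.000, so %OS = 100·e^(−2.000) = 13.5%.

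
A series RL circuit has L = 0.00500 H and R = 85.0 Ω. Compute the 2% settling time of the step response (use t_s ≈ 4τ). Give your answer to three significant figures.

t_s ≈ 0.000235 s

τ = L/R = 0.00500/85.0 = 0.0000588 s.
t_s ≈ 4τ = 0.000235 s.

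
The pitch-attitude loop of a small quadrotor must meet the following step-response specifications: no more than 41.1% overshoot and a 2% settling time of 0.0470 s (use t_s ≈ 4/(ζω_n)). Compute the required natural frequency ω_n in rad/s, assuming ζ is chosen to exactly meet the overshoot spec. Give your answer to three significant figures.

Inverting the overshoot relation: ζ = |ln 0.411|/√(π² + ln²0.411) = 0.272.
Then ω_n = 4/(ζ t_s) = 4/(0.272 × 0.0470) = 313 rad/s.

ω_n ≈ 313 rad/s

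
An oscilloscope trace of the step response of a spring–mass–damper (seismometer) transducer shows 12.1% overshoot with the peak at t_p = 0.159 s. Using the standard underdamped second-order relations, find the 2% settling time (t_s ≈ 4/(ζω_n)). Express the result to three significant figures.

t_s ≈ 0.301 s

The overshoot fixes ζ = −ln(OS)/√(π²+ln²(OS)) = 0.558.
From t_p = π/ω_d, ω_d = π/0.159 = 19.8 rad/s, so ω_n = ω_d/√(1−ζ²) = 23.8 rad/s.
t_s ≈ 4/(ζω_n) = 4/(0.558·23.8) = 0.301 s.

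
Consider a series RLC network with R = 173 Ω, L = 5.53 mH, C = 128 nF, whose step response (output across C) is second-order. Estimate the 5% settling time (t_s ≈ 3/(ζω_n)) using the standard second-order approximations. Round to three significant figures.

For a series RLC circuit (capacitor voltage as output), ω_n = 1/√(LC) = 1/√(5.53 mH · 128 nF) = 37600 rad/s.
ζ = (R/2)·√(C/L) = (173/2)·√(128 nF/5.53 mH) = 0.416.
t_s ≈ 3/(ζω_n) = 0.000192 s.

t_s ≈ 0.000192 s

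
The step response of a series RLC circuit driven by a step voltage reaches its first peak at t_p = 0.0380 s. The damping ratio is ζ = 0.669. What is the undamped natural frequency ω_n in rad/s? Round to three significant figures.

ω_n ≈ 111 rad/s

Peak time t_p = π/ω_d, so ω_d = π/t_p = π/0.0380 = 82.7 rad/s.
ω_n = ω_d/√(1−ζ²) = 82.7/√0.552 = 111 rad/s.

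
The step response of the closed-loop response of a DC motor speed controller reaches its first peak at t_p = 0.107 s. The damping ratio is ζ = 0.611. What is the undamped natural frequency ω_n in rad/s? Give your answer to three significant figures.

Peak time t_p = π/ω_d, so ω_d = π/t_p = π/0.107 = 29.4 rad/s.
ω_n = ω_d/√(1−ζ²) = 29.4/√0.627 = 37.1 rad/s.

ω_n ≈ 37.1 rad/s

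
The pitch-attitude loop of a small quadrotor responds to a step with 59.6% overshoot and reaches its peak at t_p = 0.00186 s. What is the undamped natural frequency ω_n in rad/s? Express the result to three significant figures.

ω_n ≈ 1710 rad/s

From the overshoot, ζ = −ln(OS)/√(π²+ln²(OS)) = 0.163.
From t_p = π/ω_d, ω_d = π/0.00186 = 1690 rad/s, so ω_n = ω_d/√(1−ζ²) = 1710 rad/s.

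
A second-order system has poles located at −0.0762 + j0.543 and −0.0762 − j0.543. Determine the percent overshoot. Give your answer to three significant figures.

The poles are at −σ ± jω_d with σ = 0.0762 and ω_d = 0.543, so ω_n = √(σ²+ω_d²) = 0.548 rad/s and ζ = σ/ω_n = 0.139.
%OS = 100 e^{−πζ/√(1−ζ²)} with ζ = 0.139 gives 64.3%.

%OS ≈ 64.3%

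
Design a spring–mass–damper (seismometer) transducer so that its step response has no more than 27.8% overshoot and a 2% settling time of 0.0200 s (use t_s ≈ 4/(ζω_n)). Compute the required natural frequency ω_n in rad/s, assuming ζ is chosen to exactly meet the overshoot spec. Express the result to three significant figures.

ζ = −ln(OS)/√(π² + (ln OS)²). With OS = 0.278, ln OS = −1.280 and ζ = 1.280/3.392 = 0.377.
From t_s ≈ 4/(ζω_n): ω_n = 4/(ζ·t_s) = 4/(0.377·0.0200) = 530 rad/s.

ω_n ≈ 530 rad/s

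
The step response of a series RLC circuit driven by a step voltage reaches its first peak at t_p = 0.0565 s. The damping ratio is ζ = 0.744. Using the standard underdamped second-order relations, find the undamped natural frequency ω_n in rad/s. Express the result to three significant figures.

ω_n ≈ 83.2 rad/s

Peak time t_p = π/ω_d, so ω_d = π/t_p = π/0.0565 = 55.6 rad/s.
ω_n = ω_d/√(1−ζ²) = 55.6/√0.446 = 83.2 rad/s.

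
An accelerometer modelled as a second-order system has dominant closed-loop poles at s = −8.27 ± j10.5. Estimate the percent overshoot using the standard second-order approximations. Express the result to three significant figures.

%OS ≈ 8.42%

With σ = 8.27, ω_d = 10.5: ω_n = √(σ²+ω_d²) = 13.4 rad/s, ζ = σ/ω_n = 0.619.
%OS = 100·exp(−πζ/√(1−ζ²)) = 8.42%.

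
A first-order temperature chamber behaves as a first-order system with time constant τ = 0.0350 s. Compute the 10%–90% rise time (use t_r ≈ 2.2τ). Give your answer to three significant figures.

t_r ≈ 0.0770 s

t_r ≈ 2.2τ = 0.0770 s.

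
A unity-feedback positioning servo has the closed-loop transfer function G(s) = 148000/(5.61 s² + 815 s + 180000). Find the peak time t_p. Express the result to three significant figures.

t_p ≈ 0.0192 s

Dividing through by 5.61: denominator becomes s² + 145.3 s + 32090.
So ω_n = √32090 = 179 rad/s and ζ = 145.3/(2·179) = 0.406.
ω_d = 179·√(1 − 0.406²) = 164 rad/s. t_p = π/ω_d = 0.0192 s.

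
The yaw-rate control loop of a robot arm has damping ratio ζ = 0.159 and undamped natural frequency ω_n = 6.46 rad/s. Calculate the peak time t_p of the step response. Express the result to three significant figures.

t_p ≈ 0.493 s

The damped frequency is ω_d = ω_n√(1−ζ²) = 6.46·√(1−0.0253) = 6.38 rad/s.
Peak time t_p = π/ω_d = π/6.38 = 0.493 s.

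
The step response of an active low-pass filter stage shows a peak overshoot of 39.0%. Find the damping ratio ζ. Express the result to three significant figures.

ζ ≈ 0.287

From %OS = 100·exp(−πζ/√(1−ζ²)), invert to get ζ = −ln(OS)/√(π² + ln²(OS)) with OS = 0.390.
−ln 0.390 = 0.9416, so ζ = 0.9416/√(π² + 0.8866) = 0.287.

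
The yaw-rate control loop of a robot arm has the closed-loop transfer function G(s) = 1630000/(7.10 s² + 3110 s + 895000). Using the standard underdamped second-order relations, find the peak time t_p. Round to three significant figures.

t_p ≈ 0.0112 s

Dividing through by 7.10: denominator becomes s² + 438.0 s + 126100.
So ω_n = √126100 = 355 rad/s and ζ = 438.0/(2·355) = 0.617.
ω_d = ω_n√(1−ζ²) = 279 rad/s. t_p = π/ω_d = 0.0112 s.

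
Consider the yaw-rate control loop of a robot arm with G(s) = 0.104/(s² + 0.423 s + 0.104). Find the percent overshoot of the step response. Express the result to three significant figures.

Comparing the denominator to s² + 2ζω_n s + ω_n²: ω_n = √0.104 = 0.322 rad/s, and 2ζω_n = 0.423 so ζ = 0.423/(2·0.322) = 0.656.
%OS = 100 e^{−πζ/√(1−ζ²)} with ζ = 0.656 gives 6.53%.

%OS ≈ 6.53%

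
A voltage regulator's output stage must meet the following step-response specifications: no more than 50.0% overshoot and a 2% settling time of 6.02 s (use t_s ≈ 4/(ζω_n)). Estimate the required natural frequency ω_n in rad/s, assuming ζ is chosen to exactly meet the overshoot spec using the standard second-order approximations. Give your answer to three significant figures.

ω_n ≈ 3.08 rad/s

From %OS = 100·exp(−πζ/√(1−ζ²)), invert to get ζ = −ln(OS)/√(π² + ln²(OS)) with OS = 0.500.
−ln 0.500 = 0.6931, so ζ = 0.6931/√(π² + 0.4805) = 0.215.
Then ω_n = 4/(ζ t_s) = 4/(0.215 × 6.02) = 3.08 rad/s.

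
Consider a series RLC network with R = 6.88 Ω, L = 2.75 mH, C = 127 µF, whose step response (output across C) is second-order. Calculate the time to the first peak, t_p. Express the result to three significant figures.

For a series RLC circuit (capacitor voltage as output), ω_n = 1/√(LC) = 1/√(2.75 mH · 127 µF) = 1690 rad/s.
ζ = (R/2)·√(C/L) = (6.88/2)·√(127 µF/2.75 mH) = 0.739.
ω_d = ω_n√(1−ζ²) = 1140 rad/s. t_p = π/ω_d = 0.00276 s.

t_p ≈ 0.00276 s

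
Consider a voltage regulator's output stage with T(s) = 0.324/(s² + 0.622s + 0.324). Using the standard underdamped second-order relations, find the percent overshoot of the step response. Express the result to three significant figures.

%OS ≈ 12.9%

Comparing the denominator to s² + 2ζω_n s + ω_n²: ω_n = √0.324 = 0.569 rad/s, and 2ζω_n = 0.622 so ζ = 0.622/(2·0.569) = 0.546.
%OS = 100 e^{−πζ/√(1−ζ²)} with ζ = 0.546 gives 12.9%.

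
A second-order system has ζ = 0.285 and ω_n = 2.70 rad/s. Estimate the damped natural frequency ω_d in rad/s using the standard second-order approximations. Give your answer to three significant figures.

ω_d ≈ 2.59 rad/s

ω_d = ω_n√(1−ζ²) = 2.70·√0.919 = 2.59 rad/s.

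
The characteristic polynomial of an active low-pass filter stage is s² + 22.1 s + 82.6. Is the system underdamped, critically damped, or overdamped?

a² − 4b = 160 > 0 (two distinct real roots); the system is overdamped.

overdamped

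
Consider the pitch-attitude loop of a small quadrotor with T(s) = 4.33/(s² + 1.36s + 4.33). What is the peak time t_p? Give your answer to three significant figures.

t_p ≈ 1.60 s

Comparing the denominator to s² + 2ζω_n s + ω_n²: ω_n = √4.33 = 2.08 rad/s, and 2ζω_n = 1.36 so ζ = 1.36/(2·2.08) = 0.327.
ω_d = ω_n√(1−ζ²) = 1.97 rad/s. Then t_p = π/ω_d = 1.60 s.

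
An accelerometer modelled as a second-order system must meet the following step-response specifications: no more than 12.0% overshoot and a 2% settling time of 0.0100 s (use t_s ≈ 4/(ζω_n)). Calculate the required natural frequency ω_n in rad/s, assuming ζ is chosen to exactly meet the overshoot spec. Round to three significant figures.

Inverting the overshoot relation: ζ = |ln 0.120|/√(π² + ln²0.120) = 0.559.
Then ω_n = 4/(ζ t_s) = 4/(0.559 × 0.0100) = 715 rad/s.

ω_n ≈ 715 rad/s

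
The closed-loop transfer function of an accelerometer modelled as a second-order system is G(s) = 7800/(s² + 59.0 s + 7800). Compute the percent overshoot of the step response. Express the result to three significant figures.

Matching coefficients with s² + 2ζω_n s + ω_n² gives ω_n² = 7800 ⇒ ω_n = 88.3 rad/s, and ζ = 59.0/(2ω_n) = 0.334.
Overshoot: exp(−π·0.334/√(1−0.334²)) = 0.328, i.e. 32.8%.

%OS ≈ 32.8%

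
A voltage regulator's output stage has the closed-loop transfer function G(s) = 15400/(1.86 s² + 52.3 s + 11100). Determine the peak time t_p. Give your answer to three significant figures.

Dividing through by 1.86: denominator becomes s² + 28.12 s + 5968.
So ω_n = √5968 = 77.3 rad/s and ζ = 28.12/(2·77.3) = 0.182.
The damped frequency ω_d = ω_n√(1−ζ²) = 76.0 rad/s. t_p = π/ω_d = 0.0414 s.

t_p ≈ 0.0414 s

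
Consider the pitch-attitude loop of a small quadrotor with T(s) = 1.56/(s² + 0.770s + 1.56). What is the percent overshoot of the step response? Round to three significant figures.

%OS ≈ 36.1%

Matching coefficients with s² + 2ζω_n s + ω_n² gives ω_n² = 1.56 ⇒ ω_n = 1.25 rad/s, and ζ = 0.770/(2ω_n) = 0.308.
Overshoot: exp(−π·0.308/√(1−0.308²)) = 0.361, i.e. 36.1%.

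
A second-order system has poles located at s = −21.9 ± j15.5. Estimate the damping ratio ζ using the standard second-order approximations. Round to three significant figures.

The poles are at −σ ± jω_d with σ = 21.9 and ω_d = 15.5, so ω_n = √(σ²+ω_d²) = 26.8 rad/s and ζ = σ/ω_n = 0.816.

ζ ≈ 0.816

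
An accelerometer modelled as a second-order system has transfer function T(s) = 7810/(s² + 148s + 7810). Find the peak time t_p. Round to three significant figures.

ω_n = √7810 = 88.4 rad/s; ζ = 148/(2·88.4) = 0.837.
ω_d = 88.4·√(1 − 0.837²) = 48.3 rad/s. Then t_p = π/ω_d = 0.0650 s.

t_p ≈ 0.0650 s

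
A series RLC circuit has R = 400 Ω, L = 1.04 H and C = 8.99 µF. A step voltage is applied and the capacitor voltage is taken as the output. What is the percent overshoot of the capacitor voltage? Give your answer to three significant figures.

For a series RLC circuit (capacitor voltage as output), ω_n = 1/√(LC) = 1/√(1.04 H · 8.99 µF) = 327 rad/s.
ζ = (R/2)·√(C/L) = (400/2)·√(8.99 µF/1.04 H) = 0.588.
%OS = 100·exp(−πζ/√(1−ζ²)) = 10.2%.

%OS ≈ 10.2%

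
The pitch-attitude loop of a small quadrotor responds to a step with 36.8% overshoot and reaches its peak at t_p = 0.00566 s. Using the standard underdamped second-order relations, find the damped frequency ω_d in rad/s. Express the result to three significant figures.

t_p = π/ω_d, so ω_d = π/0.00566 = 555 rad/s.

ω_d ≈ 555 rad/s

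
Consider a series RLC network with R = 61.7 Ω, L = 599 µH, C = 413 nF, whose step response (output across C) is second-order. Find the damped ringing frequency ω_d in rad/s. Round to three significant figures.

ω_d ≈ 37300 rad/s

For a series RLC circuit (capacitor voltage as output), ω_n = 1/√(LC) = 1/√(599 µH · 413 nF) = 63600 rad/s.
ζ = (R/2)·√(C/L) = (61.7/2)·√(413 nF/599 µH) = 0.810.
The damped frequency ω_d = ω_n√(1−ζ²) = 37300 rad/s.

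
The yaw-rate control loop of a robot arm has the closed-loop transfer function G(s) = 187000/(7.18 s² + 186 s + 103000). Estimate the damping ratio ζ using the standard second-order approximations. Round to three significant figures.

Dividing through by 7.18: denominator becomes s² + 25.91 s + 14350.
So ω_n = √14350 = 120 rad/s and ζ = 25.91/(2·120) = 0.108.

ζ ≈ 0.108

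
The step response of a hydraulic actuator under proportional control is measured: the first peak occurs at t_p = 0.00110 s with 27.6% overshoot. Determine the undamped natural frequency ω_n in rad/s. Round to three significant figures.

From the overshoot, ζ = −ln(OS)/√(π²+ln²(OS)) = 0.379.
From t_p = π/ω_d, ω_d = π/0.00110 = 2860 rad/s, so ω_n = ω_d/√(1−ζ²) = 3090 rad/s.

ω_n ≈ 3090 rad/s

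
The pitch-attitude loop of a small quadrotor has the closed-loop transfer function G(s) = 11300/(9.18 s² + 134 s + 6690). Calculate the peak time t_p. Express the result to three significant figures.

t_p ≈ 0.121 s

Dividing through by 9.18: denominator becomes s² + 14.60 s + 728.8.
So ω_n = √728.8 = 27.0 rad/s and ζ = 14.60/(2·27.0) = 0.270.
The damped frequency ω_d = ω_n√(1−ζ²) = 26.0 rad/s. t_p = π/ω_d = 0.121 s.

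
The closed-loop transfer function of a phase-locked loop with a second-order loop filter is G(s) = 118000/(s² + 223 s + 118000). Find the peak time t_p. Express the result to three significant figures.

t_p ≈ 0.00967 s

ω_n = √118000 = 344 rad/s; ζ = 223/(2·344) = 0.325.
The damped frequency ω_d = ω_n√(1−ζ²) = 325 rad/s. Then t_p = π/ω_d = 0.00967 s.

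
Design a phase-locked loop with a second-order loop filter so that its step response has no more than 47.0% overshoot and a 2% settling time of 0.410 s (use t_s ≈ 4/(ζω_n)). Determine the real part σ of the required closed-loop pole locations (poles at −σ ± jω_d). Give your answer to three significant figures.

σ ≈ 9.76

The settling-time spec alone fixes σ = ζω_n = 4/t_s = 4/0.410 = 9.76.
(Overshoot then fixes ζ = 0.234 and hence ω_d = σ·√(1−ζ²)/ζ = 40.6 rad/s.)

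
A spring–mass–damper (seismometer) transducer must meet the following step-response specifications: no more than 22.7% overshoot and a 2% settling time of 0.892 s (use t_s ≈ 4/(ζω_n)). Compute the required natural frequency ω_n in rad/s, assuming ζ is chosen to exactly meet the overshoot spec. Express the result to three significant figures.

ω_n ≈ 10.5 rad/s

From %OS = 100·exp(−πζ/√(1−ζ²)), invert to get ζ = −ln(OS)/√(π² + ln²(OS)) with OS = 0.227.
−ln 0.227 = 1.483, so ζ = 1.483/√(π² + 2.199) = 0.427.
From t_s ≈ 4/(ζω_n): ω_n = 4/(ζ·t_s) = 4/(0.427·0.892) = 10.5 rad/s.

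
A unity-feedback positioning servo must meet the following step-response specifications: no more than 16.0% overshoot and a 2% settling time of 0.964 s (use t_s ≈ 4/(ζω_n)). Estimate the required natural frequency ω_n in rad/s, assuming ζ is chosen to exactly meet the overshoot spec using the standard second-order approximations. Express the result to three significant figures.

ω_n ≈ 8.24 rad/s

ζ = −ln(OS)/√(π² + (ln OS)²). With OS = 0.160, ln OS = −1.833 and ζ = 1.833/3.637 = 0.504.
From t_s ≈ 4/(ζω_n): ω_n = 4/(ζ·t_s) = 4/(0.504·0.964) = 8.24 rad/s.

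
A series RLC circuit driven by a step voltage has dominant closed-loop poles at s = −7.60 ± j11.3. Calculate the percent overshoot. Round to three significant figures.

%OS ≈ 12.1%

The poles are at −σ ± jω_d with σ = 7.60 and ω_d = 11.3, so ω_n = √(σ²+ω_d²) = 13.6 rad/s and ζ = σ/ω_n = 0.558.
%OS = 100 e^{−πζ/√(1−ζ²)} with ζ = 0.558 gives 12.1%.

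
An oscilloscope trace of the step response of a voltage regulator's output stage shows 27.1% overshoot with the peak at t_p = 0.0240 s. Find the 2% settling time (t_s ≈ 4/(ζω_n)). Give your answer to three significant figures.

ζ from %OS: ζ = |ln 0.271|/√(π²+ln²0.271) = 0.384.
t_p = π/ω_d ⇒ ω_d = 131 rad/s; then ω_n = ω_d/√(1−ζ²) = 142 rad/s.
t_s ≈ 4/(ζω_n) = 4/(0.384·142) = 0.0735 s.

t_s ≈ 0.0735 s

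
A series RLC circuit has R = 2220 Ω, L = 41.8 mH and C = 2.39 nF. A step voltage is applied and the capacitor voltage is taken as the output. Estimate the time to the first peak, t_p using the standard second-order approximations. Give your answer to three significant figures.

For a series RLC circuit (capacitor voltage as output), ω_n = 1/√(LC) = 1/√(41.8 mH · 2.39 nF) = 100000 rad/s.
ζ = (R/2)·√(C/L) = (2220/2)·√(2.39 nF/41.8 mH) = 0.265.
The damped frequency ω_d = ω_n√(1−ζ²) = 96500 rad/s. t_p = π/ω_d = 0.0000326 s.

t_p ≈ 0.0000326 s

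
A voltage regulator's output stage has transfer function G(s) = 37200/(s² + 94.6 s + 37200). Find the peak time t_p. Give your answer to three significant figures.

Comparing the denominator to s² + 2ζω_n s + ω_n²: ω_n = √37200 = 193 rad/s, and 2ζω_n = 94.6 so ζ = 94.6/(2·193) = 0.245.
ω_d = ω_n√(1−ζ²) = 187 rad/s. Then t_p = π/ω_d = 0.0168 s.

t_p ≈ 0.0168 s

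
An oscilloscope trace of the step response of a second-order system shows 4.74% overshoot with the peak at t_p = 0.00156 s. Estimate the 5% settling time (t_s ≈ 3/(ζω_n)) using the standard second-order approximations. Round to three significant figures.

t_s ≈ 0.00153 s

From the overshoot, ζ = −ln(OS)/√(π²+ln²(OS)) = 0.696.
From t_p = π/ω_d, ω_d = π/0.00156 = 2010 rad/s, so ω_n = ω_d/√(1−ζ²) = 2810 rad/s.
t_s ≈ 3/(ζω_n) = 3/(0.696·2810) = 0.00153 s.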